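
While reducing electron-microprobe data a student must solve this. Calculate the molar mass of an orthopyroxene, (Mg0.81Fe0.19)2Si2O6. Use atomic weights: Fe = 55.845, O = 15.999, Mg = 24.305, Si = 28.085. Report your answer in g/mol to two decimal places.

M = 1.62×24.305 + 0.38×55.845 + 2×28.085 + 6×15.999

212.76 g/mol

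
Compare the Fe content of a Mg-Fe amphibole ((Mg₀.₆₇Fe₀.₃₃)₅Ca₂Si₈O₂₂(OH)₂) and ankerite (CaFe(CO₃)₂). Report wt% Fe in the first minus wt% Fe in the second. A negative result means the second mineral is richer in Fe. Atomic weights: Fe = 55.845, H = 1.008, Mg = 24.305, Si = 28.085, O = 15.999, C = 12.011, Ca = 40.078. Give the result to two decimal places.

-15.20 percentage points

First mineral: 92.144 g Fe in 864.394 g formula = 10.66 wt% Fe.
Second mineral: 55.845 g Fe in 215.939 g formula = 25.86 wt% Fe.
10.66% − 25.86% gives a difference of -15.20 percentage points.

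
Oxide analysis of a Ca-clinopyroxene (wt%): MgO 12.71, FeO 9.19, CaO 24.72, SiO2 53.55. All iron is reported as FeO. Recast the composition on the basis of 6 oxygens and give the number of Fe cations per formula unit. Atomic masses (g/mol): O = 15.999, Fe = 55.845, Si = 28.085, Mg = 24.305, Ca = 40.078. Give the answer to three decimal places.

0.288 Fe apfu

MgO: 12.71/40.304 = 0.31535 mol → 0.31535 mol Mg, 0.31535 mol O.
FeO: 9.19/71.844 = 0.12792 mol → 0.12792 mol Fe, 0.12792 mol O.
CaO: 24.72/56.077 = 0.44082 mol → 0.44082 mol Ca, 0.44082 mol O.
SiO2: 53.55/60.083 = 0.89127 mol → 0.89127 mol Si, 1.78254 mol O.
Total oxygen = 2.66663 mol. Normalization factor = 6/2.66663 = 2.25003.
Fe per 6 O = 0.12792 × 2.25003 = 0.288.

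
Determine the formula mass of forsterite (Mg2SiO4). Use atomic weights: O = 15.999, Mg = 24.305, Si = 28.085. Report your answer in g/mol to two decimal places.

140.69 g/mol

The formula mass is the sum 2×24.305 + 1×28.085 + 4×15.999.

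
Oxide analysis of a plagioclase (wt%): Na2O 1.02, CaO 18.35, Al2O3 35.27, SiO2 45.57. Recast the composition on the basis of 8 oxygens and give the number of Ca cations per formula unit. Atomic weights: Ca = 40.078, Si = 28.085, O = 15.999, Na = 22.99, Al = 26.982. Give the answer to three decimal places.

1.02 wt% Na2O ÷ 61.979 g/mol = 0.01646 mol, giving 0.03292 Na and 0.01646 O.
18.35 wt% CaO ÷ 56.077 g/mol = 0.32723 mol, giving 0.32723 Ca and 0.32723 O.
35.27 wt% Al2O3 ÷ 101.961 g/mol = 0.34592 mol, giving 0.69184 Al and 1.03776 O.
45.57 wt% SiO2 ÷ 60.083 g/mol = 0.75845 mol, giving 0.75845 Si and 1.51690 O.
Oxygen sums to 2.89835; scaling by 8/2.89835 = 2.76019 puts the formula on 8 O.
Ca: 0.32723 × 2.76019 = 0.903 atoms per formula unit.

0.903 Ca apfu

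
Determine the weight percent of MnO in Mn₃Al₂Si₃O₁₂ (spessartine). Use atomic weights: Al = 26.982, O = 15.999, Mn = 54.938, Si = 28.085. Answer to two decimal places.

42.99 wt%

M(Mn₃Al₂Si₃O₁₂) = 495.021 g/mol; M(MnO) = 70.937 g/mol.
Moles MnO per formula unit = 3 Mn ÷ 1 = 3.0000.
MnO fraction = (3.0000 × 70.937) / 495.021 = 212.811/495.021 = 0.4299.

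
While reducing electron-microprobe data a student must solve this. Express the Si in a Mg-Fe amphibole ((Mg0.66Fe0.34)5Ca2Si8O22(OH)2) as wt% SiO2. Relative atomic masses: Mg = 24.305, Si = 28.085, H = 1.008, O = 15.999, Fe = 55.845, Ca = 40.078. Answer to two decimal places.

Molar mass of (Mg0.66Fe0.34)5Ca2Si8O22(OH)2 = 3.30·24.305 + 1.70·55.845 + 2·40.078 + 8·28.085 + 24·15.999 + 2·1.008 = 865.971 g/mol.
Each formula unit contains 8 Si, equivalent to 8/1 = 8.0000 mol SiO2.
M(SiO2) = 1×28.085 + 2×15.999 = 60.083 g/mol.
Mass of SiO2 per formula unit = 8.0000 × 60.083 = 480.664 g.
SiO2 wt% = 480.664 / 865.971 × 100 = 55.51%.

55.51 wt%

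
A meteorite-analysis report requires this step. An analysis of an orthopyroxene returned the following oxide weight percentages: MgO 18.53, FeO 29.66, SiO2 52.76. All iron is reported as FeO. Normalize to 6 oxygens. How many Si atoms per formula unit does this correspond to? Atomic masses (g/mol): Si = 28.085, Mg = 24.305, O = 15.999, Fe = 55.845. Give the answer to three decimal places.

MgO (M=40.304): mol = 0.45976; Mg = 0.45976, O = 0.45976.
FeO (M=71.844): mol = 0.41284; Fe = 0.41284, O = 0.41284.
SiO2 (M=60.083): mol = 0.87812; Si = 0.87812, O = 1.75624.
ΣO = 2.62884; factor = 6/ΣO = 2.28238.
Si apfu = 0.87812 × 2.28238 = 2.004.

2.004 Si apfu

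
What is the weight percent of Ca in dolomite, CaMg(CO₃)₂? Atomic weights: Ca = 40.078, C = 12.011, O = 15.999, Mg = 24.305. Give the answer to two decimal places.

M(CaMg(CO₃)₂) = 184.399 g/mol.
Ca contributes 1 × 40.078 = 40.078 g per mole.
40.078/184.399 = 0.2173 → 21.73%.

21.73 wt%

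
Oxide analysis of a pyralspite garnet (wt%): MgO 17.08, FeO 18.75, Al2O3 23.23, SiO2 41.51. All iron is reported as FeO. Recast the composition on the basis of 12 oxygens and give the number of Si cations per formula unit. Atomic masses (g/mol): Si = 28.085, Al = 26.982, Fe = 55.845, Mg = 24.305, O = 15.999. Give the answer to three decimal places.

3.015 Si apfu

MgO (M=40.304): mol = 0.42378; Mg = 0.42378, O = 0.42378.
FeO (M=71.844): mol = 0.26098; Fe = 0.26098, O = 0.26098.
Al2O3 (M=101.961): mol = 0.22783; Al = 0.45566, O = 0.68349.
SiO2 (M=60.083): mol = 0.69088; Si = 0.69088, O = 1.38176.
ΣO = 2.75001; factor = 12/ΣO = 4.36362.
Si apfu = 0.69088 × 4.36362 = 3.015.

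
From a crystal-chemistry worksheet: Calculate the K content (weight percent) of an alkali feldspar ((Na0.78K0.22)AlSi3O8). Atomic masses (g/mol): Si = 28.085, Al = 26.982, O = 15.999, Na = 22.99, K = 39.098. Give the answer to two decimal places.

M((Na0.78K0.22)AlSi3O8) = 265.763 g/mol.
K contributes 0.22 × 39.098 = 8.602 g per mole.
8.602/265.763 = 0.0324 → 3.24%.

3.24 weight percent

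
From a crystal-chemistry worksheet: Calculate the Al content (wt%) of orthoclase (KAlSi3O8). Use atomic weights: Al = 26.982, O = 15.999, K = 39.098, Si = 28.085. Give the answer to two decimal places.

9.69 wt%

Formula mass = 1×39.098 + 1×26.982 + 3×28.085 + 8×15.999 = 278.327 g/mol, of which 26.982 g is Al.
So Al makes up 26.982/278.327 = 0.0969 of the mass, i.e. 9.69%.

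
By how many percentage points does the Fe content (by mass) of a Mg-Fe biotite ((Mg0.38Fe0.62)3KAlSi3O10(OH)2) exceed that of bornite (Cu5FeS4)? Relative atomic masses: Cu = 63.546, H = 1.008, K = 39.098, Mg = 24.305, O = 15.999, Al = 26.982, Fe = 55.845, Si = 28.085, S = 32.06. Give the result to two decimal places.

First mineral: 103.872 g Fe in 475.918 g formula = 21.83 wt% Fe.
Second mineral: 55.845 g Fe in 501.815 g formula = 11.13 wt% Fe.
21.83% − 11.13% gives a difference of 10.70 percentage points.

10.70 percentage points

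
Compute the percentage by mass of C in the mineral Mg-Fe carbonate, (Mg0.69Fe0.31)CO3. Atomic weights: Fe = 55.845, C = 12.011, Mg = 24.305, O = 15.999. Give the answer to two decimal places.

12.77 wt%

Formula mass = 0.69*24.305 + 0.31*55.845 + 1*12.011 + 3*15.999 = 94.090 g/mol, of which 12.011 g is C.
So C makes up 12.011/94.090 = 0.1277 of the mass, i.e. 12.77%.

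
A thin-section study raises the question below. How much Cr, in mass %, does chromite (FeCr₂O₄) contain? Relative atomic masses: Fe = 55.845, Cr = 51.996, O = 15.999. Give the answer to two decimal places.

46.46 mass %

Formula mass = 1·55.845 + 2·51.996 + 4·15.999 = 223.833 g/mol, of which 103.992 g is Cr.
So Cr makes up 103.992/223.833 = 0.4646 of the mass, i.e. 46.46%.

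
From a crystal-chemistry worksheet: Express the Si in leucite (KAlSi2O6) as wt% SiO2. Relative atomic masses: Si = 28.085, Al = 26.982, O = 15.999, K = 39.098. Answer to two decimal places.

55.06 wt%

M(KAlSi2O6) = 218.244 g/mol; M(SiO2) = 60.083 g/mol.
Moles SiO2 per formula unit = 2 Si ÷ 1 = 2.0000.
SiO2 fraction = (2.0000 × 60.083) / 218.244 = 120.166/218.244 = 0.5506.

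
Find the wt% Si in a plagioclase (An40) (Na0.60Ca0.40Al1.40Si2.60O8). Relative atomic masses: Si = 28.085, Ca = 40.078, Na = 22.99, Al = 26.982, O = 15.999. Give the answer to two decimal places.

27.18 weight percent

Molar mass of Na0.60Ca0.40Al1.40Si2.60O8: 0.60*22.99 + 0.40*40.078 + 1.40*26.982 + 2.60*28.085 + 8*15.999 = 268.613 g/mol.
Mass of Si per formula unit: 2.60 × 28.085 = 73.021 g.
Weight fraction Si = 73.021 / 268.613 = 0.2718.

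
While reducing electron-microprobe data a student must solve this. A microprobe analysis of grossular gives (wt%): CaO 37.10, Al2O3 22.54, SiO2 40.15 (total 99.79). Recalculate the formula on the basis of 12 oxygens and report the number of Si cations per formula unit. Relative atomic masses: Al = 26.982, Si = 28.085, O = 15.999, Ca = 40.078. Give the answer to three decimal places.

37.10 wt% CaO ÷ 56.077 g/mol = 0.66159 mol, giving 0.66159 Ca and 0.66159 O.
22.54 wt% Al2O3 ÷ 101.961 g/mol = 0.22106 mol, giving 0.44212 Al and 0.66318 O.
40.15 wt% SiO2 ÷ 60.083 g/mol = 0.66824 mol, giving 0.66824 Si and 1.33648 O.
Oxygen sums to 2.66125; scaling by 12/2.66125 = 4.50916 puts the formula on 12 O.
Si: 0.66824 × 4.50916 = 3.013 atoms per formula unit.

3.013 Si apfu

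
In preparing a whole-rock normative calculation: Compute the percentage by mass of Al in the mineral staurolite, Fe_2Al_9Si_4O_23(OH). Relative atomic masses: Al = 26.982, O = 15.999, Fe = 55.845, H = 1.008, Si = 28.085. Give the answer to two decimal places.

28.51 mass %

Molar mass of Fe_2Al_9Si_4O_23(OH): 2*55.845 + 9*26.982 + 4*28.085 + 24*15.999 + 1*1.008 = 851.852 g/mol.
Mass of Al per formula unit: 9 × 26.982 = 242.838 g.
Weight fraction Al = 242.838 / 851.852 = 0.2851.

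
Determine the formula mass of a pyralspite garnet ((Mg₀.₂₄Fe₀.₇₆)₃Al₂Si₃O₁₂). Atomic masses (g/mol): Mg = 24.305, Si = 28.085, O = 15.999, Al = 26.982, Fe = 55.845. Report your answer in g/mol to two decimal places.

The formula mass is the sum 0.72*24.305 + 2.28*55.845 + 2*26.982 + 3*28.085 + 12*15.999.

475.03 g/mol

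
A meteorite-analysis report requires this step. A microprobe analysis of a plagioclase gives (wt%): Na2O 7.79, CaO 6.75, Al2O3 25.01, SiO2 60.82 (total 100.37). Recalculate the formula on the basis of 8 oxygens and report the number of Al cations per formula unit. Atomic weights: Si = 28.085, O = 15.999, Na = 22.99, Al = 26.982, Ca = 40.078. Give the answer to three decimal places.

Na2O (M=61.979): mol = 0.12569; Na = 0.25138, O = 0.12569.
CaO (M=56.077): mol = 0.12037; Ca = 0.12037, O = 0.12037.
Al2O3 (M=101.961): mol = 0.24529; Al = 0.49058, O = 0.73587.
SiO2 (M=60.083): mol = 1.01227; Si = 1.01227, O = 2.02454.
ΣO = 3.00647; factor = 8/ΣO = 2.66093.
Al apfu = 0.49058 × 2.66093 = 1.305.

1.305 Al apfu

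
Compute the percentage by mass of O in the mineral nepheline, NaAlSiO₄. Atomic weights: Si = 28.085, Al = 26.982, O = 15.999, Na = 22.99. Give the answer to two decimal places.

45.05 weight percent

Molar mass of NaAlSiO₄: 1*22.99 + 1*26.982 + 1*28.085 + 4*15.999 = 142.053 g/mol.
Mass of O per formula unit: 4 × 15.999 = 63.996 g.
Weight fraction O = 63.996 / 142.053 = 0.4505.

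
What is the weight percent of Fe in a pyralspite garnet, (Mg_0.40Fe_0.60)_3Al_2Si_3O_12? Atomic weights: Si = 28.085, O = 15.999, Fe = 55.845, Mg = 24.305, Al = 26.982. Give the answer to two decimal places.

21.86 wt%

Formula mass = 1.20×24.305 + 1.80×55.845 + 2×26.982 + 3×28.085 + 12×15.999 = 459.894 g/mol, of which 100.521 g is Fe.
So Fe makes up 100.521/459.894 = 0.2186 of the mass, i.e. 21.86%.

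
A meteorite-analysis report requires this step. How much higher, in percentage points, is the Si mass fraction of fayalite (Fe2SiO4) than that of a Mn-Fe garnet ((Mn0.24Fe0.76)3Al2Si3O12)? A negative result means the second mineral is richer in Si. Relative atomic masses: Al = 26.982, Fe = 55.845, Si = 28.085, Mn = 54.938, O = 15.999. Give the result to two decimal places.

-3.17 percentage points

First mineral: 28.085 g Si in 203.771 g formula = 13.78 wt% Si.
Second mineral: 84.255 g Si in 497.089 g formula = 16.95 wt% Si.
13.78% − 16.95% gives a difference of -3.17 percentage points.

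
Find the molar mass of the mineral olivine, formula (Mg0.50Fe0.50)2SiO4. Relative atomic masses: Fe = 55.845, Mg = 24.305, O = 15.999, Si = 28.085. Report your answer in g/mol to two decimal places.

The formula mass is the sum 1(24.305) + 1(55.845) + 1(28.085) + 4(15.999).

172.23 g/mol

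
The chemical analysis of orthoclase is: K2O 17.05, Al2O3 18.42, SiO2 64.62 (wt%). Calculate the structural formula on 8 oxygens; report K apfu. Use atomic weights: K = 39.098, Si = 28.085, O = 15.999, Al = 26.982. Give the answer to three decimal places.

1.008 K apfu

K2O (M=94.195): mol = 0.18101; K = 0.36202, O = 0.18101.
Al2O3 (M=101.961): mol = 0.18066; Al = 0.36132, O = 0.54198.
SiO2 (M=60.083): mol = 1.07551; Si = 1.07551, O = 2.15102.
ΣO = 2.87401; factor = 8/ΣO = 2.78357.
K apfu = 0.36202 × 2.78357 = 1.008.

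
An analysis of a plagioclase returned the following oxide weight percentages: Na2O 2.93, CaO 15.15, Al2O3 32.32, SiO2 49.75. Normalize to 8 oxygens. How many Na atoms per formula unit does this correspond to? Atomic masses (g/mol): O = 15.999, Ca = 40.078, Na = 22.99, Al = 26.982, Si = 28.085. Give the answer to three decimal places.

0.259 Na apfu

2.93 wt% Na2O ÷ 61.979 g/mol = 0.04727 mol, giving 0.09454 Na and 0.04727 O.
15.15 wt% CaO ÷ 56.077 g/mol = 0.27016 mol, giving 0.27016 Ca and 0.27016 O.
32.32 wt% Al2O3 ÷ 101.961 g/mol = 0.31698 mol, giving 0.63396 Al and 0.95094 O.
49.75 wt% SiO2 ÷ 60.083 g/mol = 0.82802 mol, giving 0.82802 Si and 1.65604 O.
Oxygen sums to 2.92441; scaling by 8/2.92441 = 2.73559 puts the formula on 8 O.
Na: 0.09454 × 2.73559 = 0.259 atoms per formula unit.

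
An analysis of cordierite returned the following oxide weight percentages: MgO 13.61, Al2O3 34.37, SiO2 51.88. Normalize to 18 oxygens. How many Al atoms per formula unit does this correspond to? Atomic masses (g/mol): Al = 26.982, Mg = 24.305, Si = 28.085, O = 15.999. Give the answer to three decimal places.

MgO: 13.61/40.304 = 0.33768 mol → 0.33768 mol Mg, 0.33768 mol O.
Al2O3: 34.37/101.961 = 0.33709 mol → 0.67418 mol Al, 1.01127 mol O.
SiO2: 51.88/60.083 = 0.86347 mol → 0.86347 mol Si, 1.72694 mol O.
Total oxygen = 3.07589 mol. Normalization factor = 18/3.07589 = 5.85196.
Al per 18 O = 0.67418 × 5.85196 = 3.945.

3.945 Al apfu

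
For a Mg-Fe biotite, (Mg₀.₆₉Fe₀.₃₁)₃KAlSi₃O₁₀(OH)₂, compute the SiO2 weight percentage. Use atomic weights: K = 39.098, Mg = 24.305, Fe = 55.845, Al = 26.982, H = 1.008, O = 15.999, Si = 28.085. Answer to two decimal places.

Formula mass = 446.586 g/mol.
3 Si → 3.0000 mol SiO2 per formula unit; M(SiO2) = 60.083, so SiO2 mass = 180.249 g.
180.249/446.586 × 100 = 40.36 wt%.

40.36 wt%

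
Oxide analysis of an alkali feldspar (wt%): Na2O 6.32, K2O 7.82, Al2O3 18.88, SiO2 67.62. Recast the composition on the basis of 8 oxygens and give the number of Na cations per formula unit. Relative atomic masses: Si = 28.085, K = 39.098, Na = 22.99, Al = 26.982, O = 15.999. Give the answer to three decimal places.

0.545 Na apfu

Na2O (M=61.979): mol = 0.10197; Na = 0.20394, O = 0.10197.
K2O (M=94.195): mol = 0.08302; K = 0.16604, O = 0.08302.
Al2O3 (M=101.961): mol = 0.18517; Al = 0.37034, O = 0.55551.
SiO2 (M=60.083): mol = 1.12544; Si = 1.12544, O = 2.25088.
ΣO = 2.99138; factor = 8/ΣO = 2.67435.
Na apfu = 0.20394 × 2.67435 = 0.545.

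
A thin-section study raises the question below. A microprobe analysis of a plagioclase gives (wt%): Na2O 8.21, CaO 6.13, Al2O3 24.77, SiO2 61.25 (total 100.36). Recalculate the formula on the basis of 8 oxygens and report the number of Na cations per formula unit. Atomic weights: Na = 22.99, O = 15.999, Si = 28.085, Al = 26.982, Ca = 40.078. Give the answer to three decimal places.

0.704 Na apfu

8.21 wt% Na2O ÷ 61.979 g/mol = 0.13246 mol, giving 0.26492 Na and 0.13246 O.
6.13 wt% CaO ÷ 56.077 g/mol = 0.10931 mol, giving 0.10931 Ca and 0.10931 O.
24.77 wt% Al2O3 ÷ 101.961 g/mol = 0.24294 mol, giving 0.48588 Al and 0.72882 O.
61.25 wt% SiO2 ÷ 60.083 g/mol = 1.01942 mol, giving 1.01942 Si and 2.03884 O.
Oxygen sums to 3.00943; scaling by 8/3.00943 = 2.65831 puts the formula on 8 O.
Na: 0.26492 × 2.65831 = 0.704 atoms per formula unit.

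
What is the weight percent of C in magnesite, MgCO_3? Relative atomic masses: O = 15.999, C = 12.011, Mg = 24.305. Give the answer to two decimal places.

Formula mass = 1×24.305 + 1×12.011 + 3×15.999 = 84.313 g/mol, of which 12.011 g is C.
So C makes up 12.011/84.313 = 0.1425 of the mass, i.e. 14.25%.

14.25 weight percent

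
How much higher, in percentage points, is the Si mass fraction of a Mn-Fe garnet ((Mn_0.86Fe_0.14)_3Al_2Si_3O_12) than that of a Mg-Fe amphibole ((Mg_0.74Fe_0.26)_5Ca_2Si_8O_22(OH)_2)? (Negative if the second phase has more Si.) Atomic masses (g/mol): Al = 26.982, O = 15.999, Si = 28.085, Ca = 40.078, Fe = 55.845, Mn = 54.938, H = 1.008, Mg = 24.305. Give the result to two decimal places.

-9.32 percentage points

Si in (Mn_0.86Fe_0.14)_3Al_2Si_3O_12: molar mass 495.402 g/mol; 3×28.085 = 84.255 g → 17.01 wt%.
Si in (Mg_0.74Fe_0.26)_5Ca_2Si_8O_22(OH)_2: molar mass 853.355 g/mol; 8×28.085 = 224.680 g → 26.33 wt%.
Difference = 17.01 − 26.33 = -9.32 percentage points.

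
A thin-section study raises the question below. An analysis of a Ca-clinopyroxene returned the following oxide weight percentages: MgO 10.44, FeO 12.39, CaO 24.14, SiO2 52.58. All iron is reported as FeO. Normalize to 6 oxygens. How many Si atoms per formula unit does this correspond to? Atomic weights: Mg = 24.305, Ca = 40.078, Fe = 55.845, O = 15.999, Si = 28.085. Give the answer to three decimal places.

2.010 Si apfu

MgO: 10.44/40.304 = 0.25903 mol → 0.25903 mol Mg, 0.25903 mol O.
FeO: 12.39/71.844 = 0.17246 mol → 0.17246 mol Fe, 0.17246 mol O.
CaO: 24.14/56.077 = 0.43048 mol → 0.43048 mol Ca, 0.43048 mol O.
SiO2: 52.58/60.083 = 0.87512 mol → 0.87512 mol Si, 1.75024 mol O.
Total oxygen = 2.61221 mol. Normalization factor = 6/2.61221 = 2.29691.
Si per 6 O = 0.87512 × 2.29691 = 2.010.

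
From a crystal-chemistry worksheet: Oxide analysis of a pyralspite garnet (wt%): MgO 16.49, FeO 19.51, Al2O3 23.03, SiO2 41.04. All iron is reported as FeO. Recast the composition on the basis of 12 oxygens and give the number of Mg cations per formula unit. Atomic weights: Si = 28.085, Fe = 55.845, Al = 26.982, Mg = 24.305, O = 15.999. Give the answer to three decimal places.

1.802 Mg apfu

16.49 wt% MgO ÷ 40.304 g/mol = 0.40914 mol, giving 0.40914 Mg and 0.40914 O.
19.51 wt% FeO ÷ 71.844 g/mol = 0.27156 mol, giving 0.27156 Fe and 0.27156 O.
23.03 wt% Al2O3 ÷ 101.961 g/mol = 0.22587 mol, giving 0.45174 Al and 0.67761 O.
41.04 wt% SiO2 ÷ 60.083 g/mol = 0.68306 mol, giving 0.68306 Si and 1.36612 O.
Oxygen sums to 2.72443; scaling by 12/2.72443 = 4.40459 puts the formula on 12 O.
Mg: 0.40914 × 4.40459 = 1.802 atoms per formula unit.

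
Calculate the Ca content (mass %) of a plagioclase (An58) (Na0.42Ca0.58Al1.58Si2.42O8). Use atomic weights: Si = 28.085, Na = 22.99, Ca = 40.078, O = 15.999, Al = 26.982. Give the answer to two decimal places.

8.56 mass %

Formula mass = 0.42×22.99 + 0.58×40.078 + 1.58×26.982 + 2.42×28.085 + 8×15.999 = 271.490 g/mol, of which 23.245 g is Ca.
So Ca makes up 23.245/271.490 = 0.0856 of the mass, i.e. 8.56%.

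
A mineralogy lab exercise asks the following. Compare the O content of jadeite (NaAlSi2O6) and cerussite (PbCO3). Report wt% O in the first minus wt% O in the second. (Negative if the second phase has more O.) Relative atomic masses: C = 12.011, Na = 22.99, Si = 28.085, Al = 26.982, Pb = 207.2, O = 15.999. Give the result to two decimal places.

O in NaAlSi2O6: molar mass 202.136 g/mol; 6×15.999 = 95.994 g → 47.49 wt%.
O in PbCO3: molar mass 267.208 g/mol; 3×15.999 = 47.997 g → 17.96 wt%.
Difference = 47.49 − 17.96 = 29.53 percentage points.

29.53 percentage points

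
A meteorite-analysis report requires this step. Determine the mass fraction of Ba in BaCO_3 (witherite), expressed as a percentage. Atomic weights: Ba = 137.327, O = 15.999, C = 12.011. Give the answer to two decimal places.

69.59 mass %

M(BaCO_3) = 197.335 g/mol.
Ba contributes 1 × 137.327 = 137.327 g per mole.
137.327/197.335 = 0.6959 → 69.59%.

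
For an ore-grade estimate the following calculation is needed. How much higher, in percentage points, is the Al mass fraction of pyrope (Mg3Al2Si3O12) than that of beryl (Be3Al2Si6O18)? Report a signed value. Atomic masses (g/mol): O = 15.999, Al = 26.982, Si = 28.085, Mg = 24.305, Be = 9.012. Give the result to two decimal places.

3.35 percentage points

Al in Mg3Al2Si3O12: molar mass 403.122 g/mol; 2×26.982 = 53.964 g → 13.39 wt%.
Al in Be3Al2Si6O18: molar mass 537.492 g/mol; 2×26.982 = 53.964 g → 10.04 wt%.
Difference = 13.39 − 10.04 = 3.35 percentage points.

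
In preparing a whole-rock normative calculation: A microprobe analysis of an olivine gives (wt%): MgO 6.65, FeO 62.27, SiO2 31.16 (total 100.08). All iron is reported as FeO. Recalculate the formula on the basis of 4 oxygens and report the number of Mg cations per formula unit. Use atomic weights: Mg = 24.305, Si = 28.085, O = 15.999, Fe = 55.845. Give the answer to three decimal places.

0.319 Mg apfu

MgO: 6.65/40.304 = 0.16500 mol → 0.16500 mol Mg, 0.16500 mol O.
FeO: 62.27/71.844 = 0.86674 mol → 0.86674 mol Fe, 0.86674 mol O.
SiO2: 31.16/60.083 = 0.51862 mol → 0.51862 mol Si, 1.03724 mol O.
Total oxygen = 2.06898 mol. Normalization factor = 4/2.06898 = 1.93332.
Mg per 4 O = 0.16500 × 1.93332 = 0.319.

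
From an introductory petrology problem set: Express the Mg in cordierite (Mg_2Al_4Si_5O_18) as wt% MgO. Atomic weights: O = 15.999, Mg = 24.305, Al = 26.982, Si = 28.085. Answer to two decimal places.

Molar mass of Mg_2Al_4Si_5O_18 = 2×24.305 + 4×26.982 + 5×28.085 + 18×15.999 = 584.945 g/mol.
Each formula unit contains 2 Mg, equivalent to 2/1 = 2.0000 mol MgO.
M(MgO) = 1×24.305 + 1×15.999 = 40.304 g/mol.
Mass of MgO per formula unit = 2.0000 × 40.304 = 80.608 g.
MgO wt% = 80.608 / 584.945 × 100 = 13.78%.

13.78 wt%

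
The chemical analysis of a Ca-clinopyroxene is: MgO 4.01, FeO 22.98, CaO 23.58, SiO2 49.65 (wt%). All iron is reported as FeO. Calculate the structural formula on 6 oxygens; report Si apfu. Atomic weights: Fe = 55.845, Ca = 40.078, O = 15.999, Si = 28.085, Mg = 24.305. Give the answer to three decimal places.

MgO: 4.01/40.304 = 0.09949 mol → 0.09949 mol Mg, 0.09949 mol O.
FeO: 22.98/71.844 = 0.31986 mol → 0.31986 mol Fe, 0.31986 mol O.
CaO: 23.58/56.077 = 0.42049 mol → 0.42049 mol Ca, 0.42049 mol O.
SiO2: 49.65/60.083 = 0.82636 mol → 0.82636 mol Si, 1.65272 mol O.
Total oxygen = 2.49256 mol. Normalization factor = 6/2.49256 = 2.40716.
Si per 6 O = 0.82636 × 2.40716 = 1.989.

1.989 Si apfu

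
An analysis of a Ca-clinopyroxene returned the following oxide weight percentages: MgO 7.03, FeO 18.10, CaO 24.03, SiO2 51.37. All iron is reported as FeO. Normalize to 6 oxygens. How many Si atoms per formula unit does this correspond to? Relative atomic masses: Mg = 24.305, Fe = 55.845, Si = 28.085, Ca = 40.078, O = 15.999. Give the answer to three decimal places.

MgO: 7.03/40.304 = 0.17442 mol → 0.17442 mol Mg, 0.17442 mol O.
FeO: 18.10/71.844 = 0.25193 mol → 0.25193 mol Fe, 0.25193 mol O.
CaO: 24.03/56.077 = 0.42852 mol → 0.42852 mol Ca, 0.42852 mol O.
SiO2: 51.37/60.083 = 0.85498 mol → 0.85498 mol Si, 1.70996 mol O.
Total oxygen = 2.56483 mol. Normalization factor = 6/2.56483 = 2.33934.
Si per 6 O = 0.85498 × 2.33934 = 2.000.

2.000 Si apfu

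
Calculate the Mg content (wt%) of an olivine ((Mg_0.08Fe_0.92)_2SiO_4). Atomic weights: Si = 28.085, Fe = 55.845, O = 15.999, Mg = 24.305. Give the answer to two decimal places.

Molar mass of (Mg_0.08Fe_0.92)_2SiO_4: 0.16·24.305 + 1.84·55.845 + 1·28.085 + 4·15.999 = 198.725 g/mol.
Mass of Mg per formula unit: 0.16 × 24.305 = 3.889 g.
Weight fraction Mg = 3.889 / 198.725 = 0.0196.

1.96 wt%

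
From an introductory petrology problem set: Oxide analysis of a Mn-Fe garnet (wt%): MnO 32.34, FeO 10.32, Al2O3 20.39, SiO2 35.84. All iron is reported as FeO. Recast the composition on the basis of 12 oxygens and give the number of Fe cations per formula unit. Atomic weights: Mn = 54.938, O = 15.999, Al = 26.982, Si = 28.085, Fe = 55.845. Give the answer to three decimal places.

MnO: 32.34/70.937 = 0.45590 mol → 0.45590 mol Mn, 0.45590 mol O.
FeO: 10.32/71.844 = 0.14364 mol → 0.14364 mol Fe, 0.14364 mol O.
Al2O3: 20.39/101.961 = 0.19998 mol → 0.39996 mol Al, 0.59994 mol O.
SiO2: 35.84/60.083 = 0.59651 mol → 0.59651 mol Si, 1.19302 mol O.
Total oxygen = 2.39250 mol. Normalization factor = 12/2.39250 = 5.01567.
Fe per 12 O = 0.14364 × 5.01567 = 0.720.

0.720 Fe apfu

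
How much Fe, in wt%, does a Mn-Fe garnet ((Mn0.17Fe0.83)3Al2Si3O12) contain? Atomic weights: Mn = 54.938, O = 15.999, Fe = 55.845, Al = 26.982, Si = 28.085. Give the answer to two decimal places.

27.96 wt%

M((Mn0.17Fe0.83)3Al2Si3O12) = 497.279 g/mol.
Fe contributes 2.49 × 55.845 = 139.054 g per mole.
139.054/497.279 = 0.2796 → 27.96%.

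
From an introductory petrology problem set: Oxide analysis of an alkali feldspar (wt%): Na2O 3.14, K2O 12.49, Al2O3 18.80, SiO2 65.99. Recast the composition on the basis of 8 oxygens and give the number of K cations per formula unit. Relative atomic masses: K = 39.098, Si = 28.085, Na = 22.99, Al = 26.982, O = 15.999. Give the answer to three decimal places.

3.14 wt% Na2O ÷ 61.979 g/mol = 0.05066 mol, giving 0.10132 Na and 0.05066 O.
12.49 wt% K2O ÷ 94.195 g/mol = 0.13260 mol, giving 0.26520 K and 0.13260 O.
18.80 wt% Al2O3 ÷ 101.961 g/mol = 0.18438 mol, giving 0.36876 Al and 0.55314 O.
65.99 wt% SiO2 ÷ 60.083 g/mol = 1.09831 mol, giving 1.09831 Si and 2.19662 O.
Oxygen sums to 2.93302; scaling by 8/2.93302 = 2.72756 puts the formula on 8 O.
K: 0.26520 × 2.72756 = 0.723 atoms per formula unit.

0.723 K apfu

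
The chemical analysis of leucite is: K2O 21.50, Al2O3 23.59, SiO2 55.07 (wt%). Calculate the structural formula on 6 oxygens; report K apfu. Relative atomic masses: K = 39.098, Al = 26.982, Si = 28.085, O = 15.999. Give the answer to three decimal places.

K2O: 21.50/94.195 = 0.22825 mol → 0.45650 mol K, 0.22825 mol O.
Al2O3: 23.59/101.961 = 0.23136 mol → 0.46272 mol Al, 0.69408 mol O.
SiO2: 55.07/60.083 = 0.91657 mol → 0.91657 mol Si, 1.83314 mol O.
Total oxygen = 2.75547 mol. Normalization factor = 6/2.75547 = 2.17749.
K per 6 O = 0.45650 × 2.17749 = 0.994.

0.994 K apfu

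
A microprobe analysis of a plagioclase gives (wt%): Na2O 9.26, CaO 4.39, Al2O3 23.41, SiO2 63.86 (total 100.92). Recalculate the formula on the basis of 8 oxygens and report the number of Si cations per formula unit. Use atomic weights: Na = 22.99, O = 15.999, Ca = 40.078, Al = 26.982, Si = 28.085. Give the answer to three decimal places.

Na2O (M=61.979): mol = 0.14941; Na = 0.29882, O = 0.14941.
CaO (M=56.077): mol = 0.07829; Ca = 0.07829, O = 0.07829.
Al2O3 (M=101.961): mol = 0.22960; Al = 0.45920, O = 0.68880.
SiO2 (M=60.083): mol = 1.06286; Si = 1.06286, O = 2.12572.
ΣO = 3.04222; factor = 8/ΣO = 2.62966.
Si apfu = 1.06286 × 2.62966 = 2.795.

2.795 Si apfu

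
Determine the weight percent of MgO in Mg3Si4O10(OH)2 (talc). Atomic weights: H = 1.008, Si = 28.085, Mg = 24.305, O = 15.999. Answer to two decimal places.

31.88 wt%

Molar mass of Mg3Si4O10(OH)2 = 3×24.305 + 4×28.085 + 12×15.999 + 2×1.008 = 379.259 g/mol.
Each formula unit contains 3 Mg, equivalent to 3/1 = 3.0000 mol MgO.
M(MgO) = 1×24.305 + 1×15.999 = 40.304 g/mol.
Mass of MgO per formula unit = 3.0000 × 40.304 = 120.912 g.
MgO wt% = 120.912 / 379.259 × 100 = 31.88%.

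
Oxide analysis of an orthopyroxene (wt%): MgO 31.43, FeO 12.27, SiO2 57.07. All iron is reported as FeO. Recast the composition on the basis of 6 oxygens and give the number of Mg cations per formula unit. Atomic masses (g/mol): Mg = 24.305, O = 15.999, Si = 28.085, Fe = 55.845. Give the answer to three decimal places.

MgO: 31.43/40.304 = 0.77982 mol → 0.77982 mol Mg, 0.77982 mol O.
FeO: 12.27/71.844 = 0.17079 mol → 0.17079 mol Fe, 0.17079 mol O.
SiO2: 57.07/60.083 = 0.94985 mol → 0.94985 mol Si, 1.89970 mol O.
Total oxygen = 2.85031 mol. Normalization factor = 6/2.85031 = 2.10503.
Mg per 6 O = 0.77982 × 2.10503 = 1.642.

1.642 Mg apfu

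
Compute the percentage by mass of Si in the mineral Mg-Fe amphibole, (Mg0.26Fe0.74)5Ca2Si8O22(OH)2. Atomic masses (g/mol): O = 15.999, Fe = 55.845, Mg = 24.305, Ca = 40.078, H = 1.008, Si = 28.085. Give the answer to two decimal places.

M((Mg0.26Fe0.74)5Ca2Si8O22(OH)2) = 929.051 g/mol.
Si contributes 8 × 28.085 = 224.680 g per mole.
224.680/929.051 = 0.2418 → 24.18%.

24.18 wt%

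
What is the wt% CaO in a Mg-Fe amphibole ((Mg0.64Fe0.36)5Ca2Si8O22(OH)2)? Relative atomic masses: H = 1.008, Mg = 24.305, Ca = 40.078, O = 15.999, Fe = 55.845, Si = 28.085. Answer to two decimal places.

12.90 wt%

Formula mass = 869.125 g/mol.
2 Ca → 2.0000 mol CaO per formula unit; M(CaO) = 56.077, so CaO mass = 112.154 g.
112.154/869.125 × 100 = 12.90 wt%.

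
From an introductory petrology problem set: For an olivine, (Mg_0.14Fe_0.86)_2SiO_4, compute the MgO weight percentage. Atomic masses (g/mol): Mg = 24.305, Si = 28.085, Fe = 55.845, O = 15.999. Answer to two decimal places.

Formula mass = 194.940 g/mol.
0.28 Mg → 0.2800 mol MgO per formula unit; M(MgO) = 40.304, so MgO mass = 11.285 g.
11.285/194.940 × 100 = 5.79 wt%.

5.79 wt%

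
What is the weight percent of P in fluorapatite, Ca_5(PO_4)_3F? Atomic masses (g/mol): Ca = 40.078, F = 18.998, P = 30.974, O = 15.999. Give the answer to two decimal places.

18.43 mass %

Formula mass = 5×40.078 + 3×30.974 + 12×15.999 + 1×18.998 = 504.298 g/mol, of which 92.922 g is P.
So P makes up 92.922/504.298 = 0.1843 of the mass, i.e. 18.43%.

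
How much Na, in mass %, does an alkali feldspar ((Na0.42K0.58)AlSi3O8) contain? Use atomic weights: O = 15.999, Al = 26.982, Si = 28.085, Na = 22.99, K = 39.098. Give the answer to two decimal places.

3.56 mass %

M((Na0.42K0.58)AlSi3O8) = 271.562 g/mol.
Na contributes 0.42 × 22.99 = 9.656 g per mole.
9.656/271.562 = 0.0356 → 3.56%.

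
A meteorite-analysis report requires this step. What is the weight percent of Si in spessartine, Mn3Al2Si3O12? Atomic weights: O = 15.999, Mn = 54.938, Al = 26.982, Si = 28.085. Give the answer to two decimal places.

M(Mn3Al2Si3O12) = 495.021 g/mol.
Si contributes 3 × 28.085 = 84.255 g per mole.
84.255/495.021 = 0.1702 → 17.02%.

17.02 weight percent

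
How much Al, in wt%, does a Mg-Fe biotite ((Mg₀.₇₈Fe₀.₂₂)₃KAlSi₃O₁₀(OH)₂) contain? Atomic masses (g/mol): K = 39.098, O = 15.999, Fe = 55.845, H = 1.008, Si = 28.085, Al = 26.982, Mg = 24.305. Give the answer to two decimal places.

6.16 wt%

Molar mass of (Mg₀.₇₈Fe₀.₂₂)₃KAlSi₃O₁₀(OH)₂: 2.34*24.305 + 0.66*55.845 + 1*39.098 + 1*26.982 + 3*28.085 + 12*15.999 + 2*1.008 = 438.070 g/mol.
Mass of Al per formula unit: 1 × 26.982 = 26.982 g.
Weight fraction Al = 26.982 / 438.070 = 0.0616.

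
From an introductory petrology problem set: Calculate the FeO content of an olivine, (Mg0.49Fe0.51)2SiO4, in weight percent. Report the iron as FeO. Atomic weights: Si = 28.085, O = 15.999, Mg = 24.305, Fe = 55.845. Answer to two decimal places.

42.39 wt%

Formula mass = 172.862 g/mol.
1.02 Fe → 1.0200 mol FeO per formula unit; M(FeO) = 71.844, so FeO mass = 73.281 g.
73.281/172.862 × 100 = 42.39 wt%.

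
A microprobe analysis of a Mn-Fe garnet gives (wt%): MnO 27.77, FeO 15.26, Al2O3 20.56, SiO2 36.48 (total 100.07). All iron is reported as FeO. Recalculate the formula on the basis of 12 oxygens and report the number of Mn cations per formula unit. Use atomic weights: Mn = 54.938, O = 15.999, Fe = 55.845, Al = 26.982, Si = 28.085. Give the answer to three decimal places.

MnO: 27.77/70.937 = 0.39147 mol → 0.39147 mol Mn, 0.39147 mol O.
FeO: 15.26/71.844 = 0.21240 mol → 0.21240 mol Fe, 0.21240 mol O.
Al2O3: 20.56/101.961 = 0.20165 mol → 0.40330 mol Al, 0.60495 mol O.
SiO2: 36.48/60.083 = 0.60716 mol → 0.60716 mol Si, 1.21432 mol O.
Total oxygen = 2.42314 mol. Normalization factor = 12/2.42314 = 4.95225.
Mn per 12 O = 0.39147 × 4.95225 = 1.939.

1.939 Mn apfu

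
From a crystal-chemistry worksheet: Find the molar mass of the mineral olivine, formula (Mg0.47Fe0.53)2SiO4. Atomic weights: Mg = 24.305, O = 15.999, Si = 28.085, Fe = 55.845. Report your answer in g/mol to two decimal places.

174.12 g/mol

M = 0.94×24.305 + 1.06×55.845 + 1×28.085 + 4×15.999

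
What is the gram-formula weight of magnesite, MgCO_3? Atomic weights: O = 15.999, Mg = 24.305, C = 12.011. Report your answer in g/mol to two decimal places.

The formula mass is the sum 1·24.305 + 1·12.011 + 3·15.999.

84.31 g/mol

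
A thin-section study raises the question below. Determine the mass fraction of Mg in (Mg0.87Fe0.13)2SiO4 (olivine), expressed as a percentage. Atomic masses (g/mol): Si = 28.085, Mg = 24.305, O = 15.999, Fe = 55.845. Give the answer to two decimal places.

M((Mg0.87Fe0.13)2SiO4) = 148.891 g/mol.
Mg contributes 1.74 × 24.305 = 42.291 g per mole.
42.291/148.891 = 0.2840 → 28.40%.

28.40 wt%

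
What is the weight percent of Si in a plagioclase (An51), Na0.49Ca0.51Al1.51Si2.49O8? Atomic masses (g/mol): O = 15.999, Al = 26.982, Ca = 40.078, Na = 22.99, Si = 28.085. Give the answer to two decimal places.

25.87 weight percent

M(Na0.49Ca0.51Al1.51Si2.49O8) = 270.371 g/mol.
Si contributes 2.49 × 28.085 = 69.932 g per mole.
69.932/270.371 = 0.2587 → 25.87%.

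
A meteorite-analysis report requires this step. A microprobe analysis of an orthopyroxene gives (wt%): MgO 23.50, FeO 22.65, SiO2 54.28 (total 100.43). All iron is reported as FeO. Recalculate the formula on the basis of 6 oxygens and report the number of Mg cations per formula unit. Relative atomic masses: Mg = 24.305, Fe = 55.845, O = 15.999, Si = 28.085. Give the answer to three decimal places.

MgO: 23.50/40.304 = 0.58307 mol → 0.58307 mol Mg, 0.58307 mol O.
FeO: 22.65/71.844 = 0.31527 mol → 0.31527 mol Fe, 0.31527 mol O.
SiO2: 54.28/60.083 = 0.90342 mol → 0.90342 mol Si, 1.80684 mol O.
Total oxygen = 2.70518 mol. Normalization factor = 6/2.70518 = 2.21797.
Mg per 6 O = 0.58307 × 2.21797 = 1.293.

1.293 Mg apfu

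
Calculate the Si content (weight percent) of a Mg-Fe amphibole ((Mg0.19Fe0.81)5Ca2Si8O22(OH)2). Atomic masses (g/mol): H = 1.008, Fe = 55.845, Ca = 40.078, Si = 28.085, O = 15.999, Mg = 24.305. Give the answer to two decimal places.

Molar mass of (Mg0.19Fe0.81)5Ca2Si8O22(OH)2: 0.95*24.305 + 4.05*55.845 + 2*40.078 + 8*28.085 + 24*15.999 + 2*1.008 = 940.090 g/mol.
Mass of Si per formula unit: 8 × 28.085 = 224.680 g.
Weight fraction Si = 224.680 / 940.090 = 0.2390.

23.90 weight percent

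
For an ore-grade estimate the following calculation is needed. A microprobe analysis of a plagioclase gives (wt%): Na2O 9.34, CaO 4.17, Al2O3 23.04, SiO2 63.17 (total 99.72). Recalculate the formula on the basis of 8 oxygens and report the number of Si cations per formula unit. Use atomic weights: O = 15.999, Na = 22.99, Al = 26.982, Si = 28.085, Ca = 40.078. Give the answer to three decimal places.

Na2O (M=61.979): mol = 0.15070; Na = 0.30140, O = 0.15070.
CaO (M=56.077): mol = 0.07436; Ca = 0.07436, O = 0.07436.
Al2O3 (M=101.961): mol = 0.22597; Al = 0.45194, O = 0.67791.
SiO2 (M=60.083): mol = 1.05138; Si = 1.05138, O = 2.10276.
ΣO = 3.00573; factor = 8/ΣO = 2.66158.
Si apfu = 1.05138 × 2.66158 = 2.798.

2.798 Si apfu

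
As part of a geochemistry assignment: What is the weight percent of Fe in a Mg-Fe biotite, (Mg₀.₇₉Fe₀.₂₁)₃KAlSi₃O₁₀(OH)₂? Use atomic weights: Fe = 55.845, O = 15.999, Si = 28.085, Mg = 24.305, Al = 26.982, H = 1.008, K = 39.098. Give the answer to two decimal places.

8.05 weight percent

M((Mg₀.₇₉Fe₀.₂₁)₃KAlSi₃O₁₀(OH)₂) = 437.124 g/mol.
Fe contributes 0.63 × 55.845 = 35.182 g per mole.
35.182/437.124 = 0.0805 → 8.05%.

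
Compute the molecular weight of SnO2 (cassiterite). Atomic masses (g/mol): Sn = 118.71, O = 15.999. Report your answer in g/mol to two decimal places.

M = 1×118.71 + 2×15.999

150.71 g/mol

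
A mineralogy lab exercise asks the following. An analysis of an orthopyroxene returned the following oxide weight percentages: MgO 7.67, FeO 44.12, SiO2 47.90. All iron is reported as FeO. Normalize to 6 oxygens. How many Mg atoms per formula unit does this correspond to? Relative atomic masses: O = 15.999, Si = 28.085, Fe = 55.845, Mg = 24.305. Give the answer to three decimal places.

7.67 wt% MgO ÷ 40.304 g/mol = 0.19030 mol, giving 0.19030 Mg and 0.19030 O.
44.12 wt% FeO ÷ 71.844 g/mol = 0.61411 mol, giving 0.61411 Fe and 0.61411 O.
47.90 wt% SiO2 ÷ 60.083 g/mol = 0.79723 mol, giving 0.79723 Si and 1.59446 O.
Oxygen sums to 2.39887; scaling by 6/2.39887 = 2.50118 puts the formula on 6 O.
Mg: 0.19030 × 2.50118 = 0.476 atoms per formula unit.

0.476 Mg apfu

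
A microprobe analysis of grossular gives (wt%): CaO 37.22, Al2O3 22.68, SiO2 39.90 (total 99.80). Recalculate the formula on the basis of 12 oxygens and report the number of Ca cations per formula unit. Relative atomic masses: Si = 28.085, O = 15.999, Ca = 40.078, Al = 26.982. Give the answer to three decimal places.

CaO (M=56.077): mol = 0.66373; Ca = 0.66373, O = 0.66373.
Al2O3 (M=101.961): mol = 0.22244; Al = 0.44488, O = 0.66732.
SiO2 (M=60.083): mol = 0.66408; Si = 0.66408, O = 1.32816.
ΣO = 2.65921; factor = 12/ΣO = 4.51262.
Ca apfu = 0.66373 × 4.51262 = 2.995.

2.995 Ca apfu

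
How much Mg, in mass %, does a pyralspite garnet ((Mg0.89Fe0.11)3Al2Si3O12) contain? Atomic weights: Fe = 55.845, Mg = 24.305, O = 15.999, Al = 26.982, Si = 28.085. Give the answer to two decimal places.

15.69 mass %

M((Mg0.89Fe0.11)3Al2Si3O12) = 413.530 g/mol.
Mg contributes 2.67 × 24.305 = 64.894 g per mole.
64.894/413.530 = 0.1569 → 15.69%.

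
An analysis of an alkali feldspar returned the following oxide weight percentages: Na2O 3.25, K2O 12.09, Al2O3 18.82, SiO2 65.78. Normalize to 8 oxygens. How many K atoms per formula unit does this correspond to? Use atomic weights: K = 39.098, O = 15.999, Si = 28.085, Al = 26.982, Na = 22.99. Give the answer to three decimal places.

Na2O: 3.25/61.979 = 0.05244 mol → 0.10488 mol Na, 0.05244 mol O.
K2O: 12.09/94.195 = 0.12835 mol → 0.25670 mol K, 0.12835 mol O.
Al2O3: 18.82/101.961 = 0.18458 mol → 0.36916 mol Al, 0.55374 mol O.
SiO2: 65.78/60.083 = 1.09482 mol → 1.09482 mol Si, 2.18964 mol O.
Total oxygen = 2.92417 mol. Normalization factor = 8/2.92417 = 2.73582.
K per 8 O = 0.25670 × 2.73582 = 0.702.

0.702 K apfu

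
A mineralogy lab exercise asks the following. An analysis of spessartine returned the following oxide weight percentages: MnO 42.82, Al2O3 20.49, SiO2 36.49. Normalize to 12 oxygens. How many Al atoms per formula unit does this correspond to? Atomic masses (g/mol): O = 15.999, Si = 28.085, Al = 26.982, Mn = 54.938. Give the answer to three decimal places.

42.82 wt% MnO ÷ 70.937 g/mol = 0.60363 mol, giving 0.60363 Mn and 0.60363 O.
20.49 wt% Al2O3 ÷ 101.961 g/mol = 0.20096 mol, giving 0.40192 Al and 0.60288 O.
36.49 wt% SiO2 ÷ 60.083 g/mol = 0.60733 mol, giving 0.60733 Si and 1.21466 O.
Oxygen sums to 2.42117; scaling by 12/2.42117 = 4.95628 puts the formula on 12 O.
Al: 0.40192 × 4.95628 = 1.992 atoms per formula unit.

1.992 Al apfu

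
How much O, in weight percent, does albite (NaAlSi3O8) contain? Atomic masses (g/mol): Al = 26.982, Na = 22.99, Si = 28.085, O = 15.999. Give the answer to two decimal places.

Molar mass of NaAlSi3O8: 1·22.99 + 1·26.982 + 3·28.085 + 8·15.999 = 262.219 g/mol.
Mass of O per formula unit: 8 × 15.999 = 127.992 g.
Weight fraction O = 127.992 / 262.219 = 0.4881.

48.81 weight percent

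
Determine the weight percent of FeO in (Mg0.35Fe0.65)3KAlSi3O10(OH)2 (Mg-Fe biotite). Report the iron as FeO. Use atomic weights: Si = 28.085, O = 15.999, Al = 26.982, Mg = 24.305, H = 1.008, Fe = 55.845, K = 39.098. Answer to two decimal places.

Molar mass of (Mg0.35Fe0.65)3KAlSi3O10(OH)2 = 1.05×24.305 + 1.95×55.845 + 1×39.098 + 1×26.982 + 3×28.085 + 12×15.999 + 2×1.008 = 478.757 g/mol.
Each formula unit contains 1.95 Fe, equivalent to 1.95/1 = 1.9500 mol FeO.
M(FeO) = 1×55.845 + 1×15.999 = 71.844 g/mol.
Mass of FeO per formula unit = 1.9500 × 71.844 = 140.096 g.
FeO wt% = 140.096 / 478.757 × 100 = 29.26%.

29.26 wt%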